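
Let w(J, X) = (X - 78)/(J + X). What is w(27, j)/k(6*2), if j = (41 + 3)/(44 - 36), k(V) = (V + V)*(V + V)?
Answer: -29/7488 ≈ -0.0038729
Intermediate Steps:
k(V) = 4*V² (k(V) = (2*V)*(2*V) = 4*V²)
j = 11/2 (j = 44/8 = 44*(⅛) = 11/2 ≈ 5.5000)
w(J, X) = (-78 + X)/(J + X)
w(27, j)/k(6*2) = ((-78 + 11/2)/(27 + 11/2))/((4*(6*2)²)) = (-145/2/(65/2))/((4*12²)) = ((2/65)*(-145/2))/((4*144)) = -29/13/576 = -29/13*1/576 = -29/7488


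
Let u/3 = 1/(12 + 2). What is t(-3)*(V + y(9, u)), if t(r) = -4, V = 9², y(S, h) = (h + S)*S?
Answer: -4590/7 ≈ -655.71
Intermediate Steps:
u = 3/14 (u = 3/(12 + 2) = 3/14 ≈ 0.21429)
y(S, h) = S*(S + h) (y(S, h) = (S + h)*S = S*(S + h))
V = 81
t(-3)*(V + y(9, u)) = -4*(81 + 9*(9 + 3/14)) = -4*(81 + 9*(129/14)) = -4*(81 + 1161/14) = -4*2295/14 = -4590/7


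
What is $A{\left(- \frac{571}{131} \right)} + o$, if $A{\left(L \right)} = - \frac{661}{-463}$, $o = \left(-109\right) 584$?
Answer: $- \frac{29472067}{463} \approx -63655.0$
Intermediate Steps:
$o = -63656$
$A{\left(L \right)} = \frac{661}{463}$ ($A{\left(L \right)} = \left(-661\right) \left(- \frac{1}{463}\right) = \frac{661}{463}$)
$A{\left(- \frac{571}{131} \right)} + o = \frac{661}{463} - 63656 = - \frac{29472067}{463}$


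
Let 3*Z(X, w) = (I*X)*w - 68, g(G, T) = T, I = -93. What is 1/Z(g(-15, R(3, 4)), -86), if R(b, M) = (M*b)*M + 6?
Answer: 3/431824 ≈ 6.9473e-6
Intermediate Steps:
R(b, M) = 6 + b*M² (R(b, M) = b*M² + 6 = 6 + b*M²)
Z(X, w) = -68/3 - 31*X*w (Z(X, w) = ((-93*X)*w - 68)/3 = (-93*X*w - 68)/3 = (-68 - 93*X*w)/3 = -68/3 - 31*X*w)
1/Z(g(-15, R(3, 4)), -86) = 1/(-68/3 - 31*(6 + 3*4²)*(-86)) = 1/(-68/3 - 31*(6 + 3*16)*(-86)) = 1/(-68/3 - 31*(6 + 48)*(-86)) = 1/(-68/3 - 31*54*(-86)) = 1/(-68/3 + 143964) = 1/(431824/3) = 3/431824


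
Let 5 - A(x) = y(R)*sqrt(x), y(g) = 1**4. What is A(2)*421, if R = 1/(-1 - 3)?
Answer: 2105 - 421*sqrt(2) ≈ 1509.6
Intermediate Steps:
R = -1/4 (R = 1/(-4) = -1/4 ≈ -0.25000)
y(g) = 1
A(x) = 5 - sqrt(x)
A(2)*421 = (5 - sqrt(2))*421 = 2105 - 421*sqrt(2)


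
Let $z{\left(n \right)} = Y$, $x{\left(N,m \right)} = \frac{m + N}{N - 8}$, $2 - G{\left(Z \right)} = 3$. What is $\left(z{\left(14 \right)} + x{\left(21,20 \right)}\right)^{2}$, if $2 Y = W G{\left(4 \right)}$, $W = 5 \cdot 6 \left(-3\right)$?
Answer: $\frac{391876}{169} \approx 2318.8$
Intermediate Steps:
$G{\left(Z \right)} = -1$ ($G{\left(Z \right)} = 2 - 3 = -1$)
$x{\left(N,m \right)} = \frac{N + m}{-8 + N}$
$W = -90$ ($W = 30 \left(-3\right) = -90$)
$Y = 45$ ($Y = \frac{\left(-90\right) \left(-1\right)}{2} = \frac{1}{2} \cdot 90 = 45$)
$z{\left(n \right)} = 45$
$\left(z{\left(14 \right)} + x{\left(21,20 \right)}\right)^{2} = \left(45 + \frac{21 + 20}{-8 + 21}\right)^{2} = \left(45 + \frac{1}{13} \cdot 41\right)^{2} = \left(45 + \frac{41}{13}\right)^{2} = \left(\frac{626}{13}\right)^{2} = \frac{391876}{169}$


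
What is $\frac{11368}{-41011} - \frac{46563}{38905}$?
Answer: $- \frac{2351867233}{1595532955} \approx -1.474$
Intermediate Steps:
$\frac{11368}{-41011} - \frac{46563}{38905} = 11368 \left(- \frac{1}{41011}\right) - \frac{46563}{38905} = - \frac{11368}{41011} - \frac{46563}{38905} = - \frac{2351867233}{1595532955}$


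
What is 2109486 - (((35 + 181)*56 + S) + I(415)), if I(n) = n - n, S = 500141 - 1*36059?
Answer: 1633308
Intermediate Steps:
S = 464082 (S = 500141 - 36059 = 464082)
I(n) = 0
2109486 - (((35 + 181)*56 + S) + I(415)) = 2109486 - (((35 + 181)*56 + 464082) + 0) = 2109486 - ((216*56 + 464082) + 0) = 2109486 - ((12096 + 464082) + 0) = 2109486 - (476178 + 0) = 2109486 - 1*476178 = 2109486 - 476178 = 1633308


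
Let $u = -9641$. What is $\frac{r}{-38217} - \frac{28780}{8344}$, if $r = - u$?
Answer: $- \frac{295082441}{79720662} \approx -3.7015$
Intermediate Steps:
$r = 9641$ ($r = \left(-1\right) \left(-9641\right) = 9641$)
$\frac{r}{-38217} - \frac{28780}{8344} = \frac{9641}{-38217} - \frac{28780}{8344} = 9641 \left(- \frac{1}{38217}\right) - \frac{7195}{2086} = - \frac{9641}{38217} - \frac{7195}{2086} = - \frac{295082441}{79720662}$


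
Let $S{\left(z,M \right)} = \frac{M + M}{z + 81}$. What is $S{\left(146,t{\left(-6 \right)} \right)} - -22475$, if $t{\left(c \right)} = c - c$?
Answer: $22475$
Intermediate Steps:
$t{\left(c \right)} = 0$
$S{\left(z,M \right)} = \frac{2 M}{81 + z}$
$S{\left(146,t{\left(-6 \right)} \right)} - -22475 = 2 \cdot 0 \frac{1}{81 + 146} - -22475 = 2 \cdot 0 \cdot \frac{1}{227} + 22475 = 0 + 22475 = 22475$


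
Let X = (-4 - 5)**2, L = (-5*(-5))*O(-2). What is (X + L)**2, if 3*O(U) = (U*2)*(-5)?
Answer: 552049/9 ≈ 61339.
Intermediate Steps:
O(U) = -10*U/3 (O(U) = ((U*2)*(-5))/3 = ((2*U)*(-5))/3 = (-10*U)/3 = -10*U/3)
L = 500/3 (L = (-5*(-5))*(-10/3*(-2)) = 25*(20/3) = 500/3 ≈ 166.67)
X = 81 (X = (-9)**2 = 81)
(X + L)**2 = (81 + 500/3)**2 = (743/3)**2 = 552049/9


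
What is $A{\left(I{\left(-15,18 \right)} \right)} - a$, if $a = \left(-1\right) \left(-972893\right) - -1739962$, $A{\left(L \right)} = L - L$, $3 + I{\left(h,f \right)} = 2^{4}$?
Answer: $-2712855$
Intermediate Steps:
$I{\left(h,f \right)} = 13$ ($I{\left(h,f \right)} = -3 + 2^{4} = -3 + 16 = 13$)
$A{\left(L \right)} = 0$
$a = 2712855$ ($a = 972893 + 1739962 = 2712855$)
$A{\left(I{\left(-15,18 \right)} \right)} - a = 0 - 2712855 = -2712855$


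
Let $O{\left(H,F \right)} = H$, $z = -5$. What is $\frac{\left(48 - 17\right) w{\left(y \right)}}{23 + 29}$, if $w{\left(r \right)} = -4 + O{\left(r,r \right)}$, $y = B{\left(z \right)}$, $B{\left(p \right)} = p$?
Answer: $- \frac{279}{52} \approx -5.3654$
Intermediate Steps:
$y = -5$
$w{\left(r \right)} = -4 + r$
$\frac{\left(48 - 17\right) w{\left(y \right)}}{23 + 29} = \frac{\left(48 - 17\right) \left(-4 - 5\right)}{23 + 29} = \frac{31 \left(-9\right)}{52} = \left(-279\right) \frac{1}{52} = - \frac{279}{52}$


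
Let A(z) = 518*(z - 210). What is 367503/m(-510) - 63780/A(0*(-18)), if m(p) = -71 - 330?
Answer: -665856676/727013 ≈ -915.88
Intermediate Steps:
A(z) = -108780 + 518*z (A(z) = 518*(-210 + z) = -108780 + 518*z)
m(p) = -401
367503/m(-510) - 63780/A(0*(-18)) = 367503/(-401) - 63780/(-108780 + 518*(0*(-18))) = 367503*(-1/401) - 63780/(-108780 + 518*0) = -367503/401 - 63780/(-108780 + 0) = -367503/401 - 63780/(-108780) = -367503/401 - 63780*(-1/108780) = -367503/401 + 1063/1813 = -665856676/727013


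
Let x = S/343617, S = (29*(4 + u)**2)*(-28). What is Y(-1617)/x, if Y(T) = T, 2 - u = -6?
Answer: 8819503/1856 ≈ 4751.9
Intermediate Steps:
u = 8 (u = 2 - 1*(-6) = 2 + 6 = 8)
S = -116928 (S = (29*(4 + 8)**2)*(-28) = (29*12**2)*(-28) = (29*144)*(-28) = 4176*(-28) = -116928)
x = -38976/114539 (x = -116928/343617 = -116928*1/343617 = -38976/114539 ≈ -0.34029)
Y(-1617)/x = -1617/(-38976/114539) = -1617*(-114539/38976) = 8819503/1856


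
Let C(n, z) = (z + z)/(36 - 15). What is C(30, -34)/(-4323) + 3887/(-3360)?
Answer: -16792621/14525280 ≈ -1.1561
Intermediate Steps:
C(n, z) = 2*z/21 (C(n, z) = (2*z)/21 = (2*z)*(1/21) = 2*z/21)
C(30, -34)/(-4323) + 3887/(-3360) = ((2/21)*(-34))/(-4323) + 3887/(-3360) = -68/21*(-1/4323) + 3887*(-1/3360) = 68/90783 - 3887/3360 = -16792621/14525280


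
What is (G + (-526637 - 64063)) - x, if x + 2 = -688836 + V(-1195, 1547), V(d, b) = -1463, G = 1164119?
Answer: 1263720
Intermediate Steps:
x = -690301 (x = -2 + (-688836 - 1463) = -2 - 690299 = -690301)
(G + (-526637 - 64063)) - x = (1164119 + (-526637 - 64063)) - 1*(-690301) = (1164119 - 590700) + 690301 = 573419 + 690301 = 1263720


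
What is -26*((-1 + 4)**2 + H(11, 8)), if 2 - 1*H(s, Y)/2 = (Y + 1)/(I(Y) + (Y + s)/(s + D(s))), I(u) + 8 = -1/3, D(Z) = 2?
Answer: -27209/67 ≈ -406.10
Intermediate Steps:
I(u) = -25/3 (I(u) = -8 - 1/3 = -25/3)
H(s, Y) = 4 - 2*(1 + Y)/(-25/3 + (Y + s)/(2 + s)) (H(s, Y) = 4 - 2*(Y + 1)/(-25/3 + (Y + s)/(s + 2)) = 4 - 2*(1 + Y)/(-25/3 + (Y + s)/(2 + s)))
-26*((-1 + 4)**2 + H(11, 8)) = -26*((-1 + 4)**2 + 2*(106 + 47*11 + 3*8*11)/(50 - 3*8 + 22*11)) = -26*(3**2 + 2*(106 + 517 + 264)/(50 - 24 + 242)) = -26*(9 + 2*887/268) = -26*(9 + 2*(1/268)*887) = -26*(9 + 887/134) = -26*2093/134 = -27209/67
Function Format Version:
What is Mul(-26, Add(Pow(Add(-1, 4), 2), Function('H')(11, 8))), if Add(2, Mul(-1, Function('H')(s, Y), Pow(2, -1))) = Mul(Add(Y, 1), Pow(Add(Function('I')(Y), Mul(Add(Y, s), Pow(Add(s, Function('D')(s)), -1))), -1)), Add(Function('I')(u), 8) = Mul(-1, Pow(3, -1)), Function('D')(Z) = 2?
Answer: Rational(-27209, 67) ≈ -406.10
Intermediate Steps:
Function('I')(u) = Rational(-25, 3) (Function('I')(u) = Add(-8, Mul(-1, Pow(3, -1))) = Add(-8, Mul(-1, Rational(1, 3))) = Add(-8, Rational(-1, 3)) = Rational(-25, 3))
Function('H')(s, Y) = Add(4, Mul(-2, Pow(Add(Rational(-25, 3), Mul(Pow(Add(2, s), -1), Add(Y, s))), -1), Add(1, Y))) (Function('H')(s, Y) = Add(4, Mul(-2, Mul(Add(Y, 1), Pow(Add(Rational(-25, 3), Mul(Add(Y, s), Pow(Add(s, 2), -1))), -1)))) = Add(4, Mul(-2, Mul(Add(1, Y), Pow(Add(Rational(-25, 3), Mul(Add(Y, s), Pow(Add(2, s), -1))), -1)))) = Add(4, Mul(-2, Mul(Add(1, Y), Pow(Add(Rational(-25, 3), Mul(Pow(Add(2, s), -1), Add(Y, s))), -1)))) = Add(4, Mul(-2, Mul(Pow(Add(Rational(-25, 3), Mul(Pow(Add(2, s), -1), Add(Y, s))), -1), Add(1, Y)))) = Add(4, Mul(-2, Pow(Add(Rational(-25, 3), Mul(Pow(Add(2, s), -1), Add(Y, s))), -1), Add(1, Y))))
Mul(-26, Add(Pow(Add(-1, 4), 2), Function('H')(11, 8))) = Mul(-26, Add(Pow(Add(-1, 4), 2), Mul(2, Pow(Add(50, Mul(-3, 8), Mul(22, 11)), -1), Add(106, Mul(47, 11), Mul(3, 8, 11))))) = Mul(-26, Add(Pow(3, 2), Mul(2, Pow(Add(50, -24, 242), -1), Add(106, 517, 264)))) = Mul(-26, Add(9, Mul(2, Pow(268, -1), 887))) = Mul(-26, Add(9, Mul(2, Rational(1, 268), 887))) = Mul(-26, Add(9, Rational(887, 134))) = Mul(-26, Rational(2093, 134)) = Rational(-27209, 67)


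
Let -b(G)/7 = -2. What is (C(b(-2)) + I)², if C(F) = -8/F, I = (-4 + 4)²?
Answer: 16/49 ≈ 0.32653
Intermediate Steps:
b(G) = 14 (b(G) = -7*(-2) = 14)
I = 0 (I = 0² = 0)
(C(b(-2)) + I)² = (-8/14 + 0)² = (-8*1/14 + 0)² = (-4/7 + 0)² = (-4/7)² = 16/49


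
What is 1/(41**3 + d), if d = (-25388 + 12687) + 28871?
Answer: 1/85091 ≈ 1.1752e-5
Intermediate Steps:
d = 16170 (d = -12701 + 28871 = 16170)
1/(41**3 + d) = 1/(41**3 + 16170) = 1/(68921 + 16170) = 1/85091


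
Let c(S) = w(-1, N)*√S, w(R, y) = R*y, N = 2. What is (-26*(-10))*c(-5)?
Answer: -520*I*√5 ≈ -1162.8*I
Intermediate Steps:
c(S) = -2*√S (c(S) = (-1*2)*√S = -2*√S)
(-26*(-10))*c(-5) = (-26*(-10))*(-2*I*√5) = 260*(-2*I*√5) = -520*I*√5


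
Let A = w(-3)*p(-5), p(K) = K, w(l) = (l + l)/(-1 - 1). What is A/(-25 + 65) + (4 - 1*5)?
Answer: -11/8 ≈ -1.3750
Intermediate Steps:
w(l) = -l (w(l) = (2*l)/(-2) = (2*l)*(-1/2) = -l)
A = -15 (A = -1*(-3)*(-5) = 3*(-5) = -15)
A/(-25 + 65) + (4 - 1*5) = -15/(-25 + 65) + (4 - 1*5) = -15/40 + (4 - 5) = -15*1/40 - 1 = -3/8 - 1 = -11/8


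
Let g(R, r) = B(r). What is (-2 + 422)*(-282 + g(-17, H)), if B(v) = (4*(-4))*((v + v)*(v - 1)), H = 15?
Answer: -2940840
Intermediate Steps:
B(v) = -32*v*(-1 + v) (B(v) = -16*2*v*(-1 + v) = -32*v*(-1 + v))
g(R, r) = 32*r*(1 - r)
(-2 + 422)*(-282 + g(-17, H)) = (-2 + 422)*(-282 + 32*15*(1 - 1*15)) = 420*(-282 + 32*15*(1 - 15)) = 420*(-282 + 32*15*(-14)) = 420*(-282 - 6720) = 420*(-7002) = -2940840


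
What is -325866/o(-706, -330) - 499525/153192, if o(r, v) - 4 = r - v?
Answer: 318809237/365304 ≈ 872.72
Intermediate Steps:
o(r, v) = 4 + r - v (o(r, v) = 4 + (r - v) = 4 + r - v)
-325866/o(-706, -330) - 499525/153192 = -325866/(4 - 706 - 1*(-330)) - 499525/153192 = -325866/(4 - 706 + 330) - 499525*1/153192 = -325866/(-372) - 38425/11784 = -325866*(-1/372) - 38425/11784 = 54311/62 - 38425/11784 = 318809237/365304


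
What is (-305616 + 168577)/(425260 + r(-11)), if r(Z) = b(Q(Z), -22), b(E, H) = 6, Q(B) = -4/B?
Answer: -137039/425266 ≈ -0.32224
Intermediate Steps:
r(Z) = 6
(-305616 + 168577)/(425260 + r(-11)) = (-305616 + 168577)/(425260 + 6) = -137039/425266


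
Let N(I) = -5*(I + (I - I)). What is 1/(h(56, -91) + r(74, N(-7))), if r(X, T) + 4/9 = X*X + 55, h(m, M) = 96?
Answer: 9/50639 ≈ 0.00017773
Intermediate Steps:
N(I) = -5*I (N(I) = -5*(I + 0) = -5*I)
r(X, T) = 491/9 + X² (r(X, T) = -4/9 + (X*X + 55) = -4/9 + (X² + 55) = -4/9 + (55 + X²) = 491/9 + X²)
1/(h(56, -91) + r(74, N(-7))) = 1/(96 + (491/9 + 74²)) = 1/(96 + (491/9 + 5476)) = 1/(96 + 49775/9) = 1/(50639/9) = 9/50639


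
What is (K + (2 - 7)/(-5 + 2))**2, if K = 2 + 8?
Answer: 1225/9 ≈ 136.11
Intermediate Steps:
K = 10
(K + (2 - 7)/(-5 + 2))**2 = (10 + (2 - 7)/(-5 + 2))**2 = (10 - 5/(-3))**2 = (10 - 5*(-1/3))**2 = (10 + 5/3)**2 = (35/3)**2 = 1225/9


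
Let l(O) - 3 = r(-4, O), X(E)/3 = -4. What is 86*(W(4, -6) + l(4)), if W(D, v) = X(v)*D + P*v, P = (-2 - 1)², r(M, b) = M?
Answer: -8858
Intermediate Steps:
X(E) = -12 (X(E) = 3*(-4) = -12)
P = 9 (P = (-3)² = 9)
l(O) = -1 (l(O) = 3 - 4 = -1)
W(D, v) = -12*D + 9*v
86*(W(4, -6) + l(4)) = 86*((-12*4 + 9*(-6)) - 1) = 86*((-48 - 54) - 1) = 86*(-102 - 1) = 86*(-103) = -8858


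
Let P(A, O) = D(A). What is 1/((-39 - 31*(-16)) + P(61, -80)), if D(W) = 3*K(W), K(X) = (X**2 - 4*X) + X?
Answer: 1/11071 ≈ 9.0326e-5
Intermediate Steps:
K(X) = X**2 - 3*X
D(W) = 3*W*(-3 + W) (D(W) = 3*(W*(-3 + W)) = 3*W*(-3 + W))
P(A, O) = 3*A*(-3 + A)
1/((-39 - 31*(-16)) + P(61, -80)) = 1/((-39 - 31*(-16)) + 3*61*(-3 + 61)) = 1/((-39 + 496) + 3*61*58) = 1/(457 + 10614) = 1/11071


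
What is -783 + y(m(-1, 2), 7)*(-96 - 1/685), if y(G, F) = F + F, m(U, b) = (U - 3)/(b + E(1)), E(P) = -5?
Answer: -1457009/685 ≈ -2127.0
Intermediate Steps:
m(U, b) = (-3 + U)/(-5 + b) (m(U, b) = (U - 3)/(b - 5) = (-3 + U)/(-5 + b))
y(G, F) = 2*F
-783 + y(m(-1, 2), 7)*(-96 - 1/685) = -783 + (2*7)*(-96 - 1/685) = -783 + 14*(-96 - 1*1/685) = -783 + 14*(-96 - 1/685) = -783 + 14*(-65761/685) = -783 - 920654/685 = -1457009/685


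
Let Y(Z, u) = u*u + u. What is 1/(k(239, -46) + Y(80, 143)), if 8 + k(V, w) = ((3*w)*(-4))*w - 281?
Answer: -1/5089 ≈ -0.00019650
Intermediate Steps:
Y(Z, u) = u + u**2 (Y(Z, u) = u**2 + u = u + u**2)
k(V, w) = -289 - 12*w**2 (k(V, w) = -8 + (((3*w)*(-4))*w - 281) = -8 + ((-12*w)*w - 281) = -8 + (-12*w**2 - 281) = -8 + (-281 - 12*w**2) = -289 - 12*w**2)
1/(k(239, -46) + Y(80, 143)) = 1/((-289 - 12*(-46)**2) + 143*(1 + 143)) = 1/((-289 - 12*2116) + 143*144) = 1/((-289 - 25392) + 20592) = 1/(-25681 + 20592) = 1/(-5089) = -1/5089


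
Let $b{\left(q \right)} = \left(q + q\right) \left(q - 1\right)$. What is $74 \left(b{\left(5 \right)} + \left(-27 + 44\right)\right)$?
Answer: $4218$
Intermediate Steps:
$b{\left(q \right)} = 2 q \left(-1 + q\right)$
$74 \left(b{\left(5 \right)} + \left(-27 + 44\right)\right) = 74 \left(2 \cdot 5 \left(-1 + 5\right) + \left(-27 + 44\right)\right) = 74 \left(2 \cdot 5 \cdot 4 + 17\right) = 74 \left(40 + 17\right) = 74 \cdot 57 = 4218$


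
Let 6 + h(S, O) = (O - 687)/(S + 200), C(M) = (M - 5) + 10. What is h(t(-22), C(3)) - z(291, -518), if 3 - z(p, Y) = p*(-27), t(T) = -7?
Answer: -1518817/193 ≈ -7869.5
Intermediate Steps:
z(p, Y) = 3 + 27*p (z(p, Y) = 3 - p*(-27) = 3 - (-27)*p = 3 + 27*p)
C(M) = 5 + M (C(M) = (-5 + M) + 10 = 5 + M)
h(S, O) = -6 + (-687 + O)/(200 + S) (h(S, O) = -6 + (O - 687)/(S + 200) = -6 + (-687 + O)/(200 + S))
h(t(-22), C(3)) - z(291, -518) = (-1887 + (5 + 3) - 6*(-7))/(200 - 7) - (3 + 27*291) = (-1887 + 8 + 42)/193 - (3 + 7857) = (1/193)*(-1837) - 1*7860 = -1837/193 - 7860 = -1518817/193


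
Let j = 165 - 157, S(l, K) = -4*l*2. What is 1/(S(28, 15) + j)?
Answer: -1/216 ≈ -0.0046296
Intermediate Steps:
S(l, K) = -8*l
j = 8
1/(S(28, 15) + j) = 1/(-8*28 + 8) = 1/(-224 + 8) = 1/(-216) = -1/216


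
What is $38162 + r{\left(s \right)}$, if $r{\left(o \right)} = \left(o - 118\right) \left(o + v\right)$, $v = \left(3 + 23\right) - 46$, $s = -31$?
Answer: $45761$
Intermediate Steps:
$v = -20$ ($v = 26 - 46 = -20$)
$r{\left(o \right)} = \left(-118 + o\right) \left(-20 + o\right)$ ($r{\left(o \right)} = \left(o - 118\right) \left(o - 20\right) = \left(-118 + o\right) \left(-20 + o\right)$)
$38162 + r{\left(s \right)} = 38162 + \left(2360 + \left(-31\right)^{2} - -4278\right) = 38162 + \left(2360 + 961 + 4278\right) = 38162 + 7599 = 45761$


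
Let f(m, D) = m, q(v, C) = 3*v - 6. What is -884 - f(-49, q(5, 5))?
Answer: -835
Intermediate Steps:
q(v, C) = -6 + 3*v
-884 - f(-49, q(5, 5)) = -884 - 1*(-49) = -884 + 49 = -835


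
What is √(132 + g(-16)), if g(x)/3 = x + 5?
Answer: 3*√11 ≈ 9.9499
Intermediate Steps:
g(x) = 15 + 3*x (g(x) = 3*(x + 5) = 3*(5 + x) = 15 + 3*x)
√(132 + g(-16)) = √(132 + (15 + 3*(-16))) = √(132 + (15 - 48)) = √(132 - 33) = √99 = 3*√11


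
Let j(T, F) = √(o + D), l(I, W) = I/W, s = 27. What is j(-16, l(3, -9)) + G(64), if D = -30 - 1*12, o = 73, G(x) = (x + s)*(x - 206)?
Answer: -12922 + √31 ≈ -12916.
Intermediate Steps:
G(x) = (-206 + x)*(27 + x) (G(x) = (x + 27)*(x - 206) = (27 + x)*(-206 + x) = (-206 + x)*(27 + x))
D = -42 (D = -30 - 12 = -42)
j(T, F) = √31 (j(T, F) = √(73 - 42) = √31)
j(-16, l(3, -9)) + G(64) = √31 + (-5562 + 64² - 179*64) = √31 + (-5562 + 4096 - 11456) = √31 - 12922 = -12922 + √31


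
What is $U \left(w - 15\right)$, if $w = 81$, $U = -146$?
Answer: $-9636$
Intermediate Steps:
$U \left(w - 15\right) = - 146 \left(81 - 15\right) = \left(-146\right) 66 = -9636$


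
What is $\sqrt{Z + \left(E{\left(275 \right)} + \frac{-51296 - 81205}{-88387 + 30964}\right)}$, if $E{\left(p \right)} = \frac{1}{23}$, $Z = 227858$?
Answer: $\frac{2 \sqrt{11040625763271917}}{440243} \approx 477.35$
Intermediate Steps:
$E{\left(p \right)} = \frac{1}{23}$
$\sqrt{Z + \left(E{\left(275 \right)} + \frac{-51296 - 81205}{-88387 + 30964}\right)} = \sqrt{227858 + \left(\frac{1}{23} + \frac{-51296 - 81205}{-88387 + 30964}\right)} = \sqrt{227858 - \left(- \frac{1}{23} + \frac{132501}{-57423}\right)} = \sqrt{227858 + \left(\frac{1}{23} - - \frac{44167}{19141}\right)} = \sqrt{227858 + \left(\frac{1}{23} + \frac{44167}{19141}\right)} = \sqrt{227858 + \frac{1034982}{440243}} = \sqrt{\frac{100313924476}{440243}} = \frac{2 \sqrt{11040625763271917}}{440243}$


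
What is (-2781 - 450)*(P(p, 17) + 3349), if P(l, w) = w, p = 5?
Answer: -10875546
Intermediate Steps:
(-2781 - 450)*(P(p, 17) + 3349) = (-2781 - 450)*(17 + 3349) = -3231*3366 = -10875546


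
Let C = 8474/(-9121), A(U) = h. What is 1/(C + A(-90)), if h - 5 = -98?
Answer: -9121/856727 ≈ -0.010646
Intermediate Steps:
h = -93 (h = 5 - 98 = -93)
A(U) = -93
C = -8474/9121 (C = 8474*(-1/9121) = -8474/9121 ≈ -0.92906)
1/(C + A(-90)) = 1/(-8474/9121 - 93) = 1/(-856727/9121) = -9121/856727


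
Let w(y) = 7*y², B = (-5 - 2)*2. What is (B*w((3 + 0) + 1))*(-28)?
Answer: 43904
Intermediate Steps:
B = -14 (B = -7*2 = -14)
(B*w((3 + 0) + 1))*(-28) = -98*((3 + 0) + 1)²*(-28) = -98*(3 + 1)²*(-28) = -98*4²*(-28) = -98*16*(-28) = -14*112*(-28) = -1568*(-28) = 43904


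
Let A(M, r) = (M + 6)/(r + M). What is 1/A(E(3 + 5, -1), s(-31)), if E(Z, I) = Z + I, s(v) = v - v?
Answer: 7/13 ≈ 0.53846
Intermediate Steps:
s(v) = 0
E(Z, I) = I + Z
A(M, r) = (6 + M)/(M + r)
1/A(E(3 + 5, -1), s(-31)) = 1/((6 + (-1 + (3 + 5)))/((-1 + (3 + 5)) + 0)) = 1/((6 + (-1 + 8))/((-1 + 8) + 0)) = 1/((6 + 7)/(7 + 0)) = 1/(13/7) = 7/13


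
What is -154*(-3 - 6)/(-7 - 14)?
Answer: -66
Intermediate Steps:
-154*(-3 - 6)/(-7 - 14) = -(-1386)/(-21) = -(-1386)*(-1)/21 = -154*3/7 = -66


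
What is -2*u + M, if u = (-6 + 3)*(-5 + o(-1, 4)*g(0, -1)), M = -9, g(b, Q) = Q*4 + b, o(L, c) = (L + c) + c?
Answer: -207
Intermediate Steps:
o(L, c) = L + 2*c
g(b, Q) = b + 4*Q (g(b, Q) = 4*Q + b = b + 4*Q)
u = 99 (u = (-6 + 3)*(-5 + (-1 + 2*4)*(0 + 4*(-1))) = -3*(-5 + (-1 + 8)*(0 - 4)) = -3*(-5 + 7*(-4)) = -3*(-5 - 28) = -3*(-33) = 99)
-2*u + M = -2*99 - 9 = -198 - 9 = -207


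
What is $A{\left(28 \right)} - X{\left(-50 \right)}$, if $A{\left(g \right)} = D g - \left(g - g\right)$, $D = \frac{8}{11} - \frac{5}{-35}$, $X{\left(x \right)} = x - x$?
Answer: $\frac{268}{11} \approx 24.364$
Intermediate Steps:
$X{\left(x \right)} = 0$
$D = \frac{67}{77}$ ($D = 8 \cdot \frac{1}{11} - - \frac{1}{7} = \frac{8}{11} + \frac{1}{7} = \frac{67}{77} \approx 0.87013$)
$A{\left(g \right)} = \frac{67 g}{77}$ ($A{\left(g \right)} = \frac{67 g}{77} - \left(g - g\right) = \frac{67 g}{77} - 0 = \frac{67 g}{77} + 0 = \frac{67 g}{77}$)
$A{\left(28 \right)} - X{\left(-50 \right)} = \frac{67}{77} \cdot 28 - 0 = \frac{268}{11} + 0 = \frac{268}{11}$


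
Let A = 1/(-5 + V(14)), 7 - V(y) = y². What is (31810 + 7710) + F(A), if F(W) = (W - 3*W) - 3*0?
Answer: 3833441/97 ≈ 39520.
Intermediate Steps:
V(y) = 7 - y²
A = -1/194 (A = 1/(-5 + (7 - 1*14²)) = 1/(-5 + (7 - 1*196)) = 1/(-5 + (7 - 196)) = 1/(-5 - 189) = 1/(-194) = -1/194 ≈ -0.0051546)
F(W) = -2*W (F(W) = -2*W + 0 = -2*W)
(31810 + 7710) + F(A) = (31810 + 7710) - 2*(-1/194) = 39520 + 1/97 = 3833441/97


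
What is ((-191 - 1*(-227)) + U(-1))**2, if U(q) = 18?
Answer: 2916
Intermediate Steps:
((-191 - 1*(-227)) + U(-1))**2 = ((-191 - 1*(-227)) + 18)**2 = ((-191 + 227) + 18)**2 = (36 + 18)**2 = 54**2 = 2916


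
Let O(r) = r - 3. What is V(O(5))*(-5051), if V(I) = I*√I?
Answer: -10102*√2 ≈ -14286.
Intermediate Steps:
O(r) = -3 + r
V(I) = I^(3/2)
V(O(5))*(-5051) = (-3 + 5)^(3/2)*(-5051) = 2^(3/2)*(-5051) = (2*√2)*(-5051) = -10102*√2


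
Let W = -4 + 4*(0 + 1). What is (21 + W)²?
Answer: 441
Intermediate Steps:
W = 0 (W = -4 + 4*1 = -4 + 4 = 0)
(21 + W)² = (21 + 0)² = 21² = 441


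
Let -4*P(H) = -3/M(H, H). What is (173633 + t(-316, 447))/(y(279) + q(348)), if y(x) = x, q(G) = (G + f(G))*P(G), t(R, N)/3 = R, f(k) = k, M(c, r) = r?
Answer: 345370/561 ≈ 615.63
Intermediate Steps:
P(H) = 3/(4*H) (P(H) = -(-3)/(4*H) = 3/(4*H))
t(R, N) = 3*R
q(G) = 3/2 (q(G) = (G + G)*(3/(4*G)) = (2*G)*(3/(4*G)) = 3/2)
(173633 + t(-316, 447))/(y(279) + q(348)) = (173633 + 3*(-316))/(279 + 3/2) = (173633 - 948)/(561/2) = 172685*(2/561) = 345370/561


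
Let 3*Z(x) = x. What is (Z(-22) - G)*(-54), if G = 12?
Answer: 1044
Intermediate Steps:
Z(x) = x/3
(Z(-22) - G)*(-54) = ((⅓)*(-22) - 1*12)*(-54) = (-22/3 - 12)*(-54) = -58/3*(-54) = 1044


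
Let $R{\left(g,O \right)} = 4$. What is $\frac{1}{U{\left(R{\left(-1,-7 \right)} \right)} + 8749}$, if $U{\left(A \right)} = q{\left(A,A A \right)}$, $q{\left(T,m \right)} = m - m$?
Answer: $\frac{1}{8749} \approx 0.0001143$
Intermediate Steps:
$q{\left(T,m \right)} = 0$
$U{\left(A \right)} = 0$
$\frac{1}{U{\left(R{\left(-1,-7 \right)} \right)} + 8749} = \frac{1}{0 + 8749} = \frac{1}{8749}$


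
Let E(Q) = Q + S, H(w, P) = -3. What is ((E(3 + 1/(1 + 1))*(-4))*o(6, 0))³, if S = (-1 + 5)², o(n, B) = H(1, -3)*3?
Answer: 345948408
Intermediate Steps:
o(n, B) = -9 (o(n, B) = -3*3 = -9)
S = 16 (S = 4² = 16)
E(Q) = 16 + Q (E(Q) = Q + 16 = 16 + Q)
((E(3 + 1/(1 + 1))*(-4))*o(6, 0))³ = (((16 + (3 + 1/(1 + 1)))*(-4))*(-9))³ = (((16 + (3 + 1/2))*(-4))*(-9))³ = (((16 + (3 + ½))*(-4))*(-9))³ = (((16 + 7/2)*(-4))*(-9))³ = (((39/2)*(-4))*(-9))³ = (-78*(-9))³ = 702³ = 345948408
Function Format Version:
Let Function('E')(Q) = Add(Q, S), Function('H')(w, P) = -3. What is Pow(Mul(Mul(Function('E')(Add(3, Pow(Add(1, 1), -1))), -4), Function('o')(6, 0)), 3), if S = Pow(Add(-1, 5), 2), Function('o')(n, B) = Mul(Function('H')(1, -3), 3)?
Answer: 345948408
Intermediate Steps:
Function('o')(n, B) = -9 (Function('o')(n, B) = Mul(-3, 3) = -9)
S = 16 (S = Pow(4, 2) = 16)
Function('E')(Q) = Add(16, Q) (Function('E')(Q) = Add(Q, 16) = Add(16, Q))
Pow(Mul(Mul(Function('E')(Add(3, Pow(Add(1, 1), -1))), -4), Function('o')(6, 0)), 3) = Pow(Mul(Mul(Add(16, Add(3, Pow(Add(1, 1), -1))), -4), -9), 3) = Pow(Mul(Mul(Add(16, Add(3, Pow(2, -1))), -4), -9), 3) = Pow(Mul(Mul(Add(16, Add(3, Rational(1, 2))), -4), -9), 3) = Pow(Mul(Mul(Add(16, Rational(7, 2)), -4), -9), 3) = Pow(Mul(Mul(Rational(39, 2), -4), -9), 3) = Pow(Mul(-78, -9), 3) = Pow(702, 3) = 345948408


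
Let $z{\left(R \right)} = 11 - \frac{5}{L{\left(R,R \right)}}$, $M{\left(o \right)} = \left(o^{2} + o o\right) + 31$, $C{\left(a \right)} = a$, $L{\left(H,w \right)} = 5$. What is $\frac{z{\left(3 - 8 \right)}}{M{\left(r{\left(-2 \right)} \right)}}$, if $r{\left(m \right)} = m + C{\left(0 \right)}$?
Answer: $\frac{10}{39} \approx 0.25641$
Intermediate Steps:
$r{\left(m \right)} = m$ ($r{\left(m \right)} = m + 0 = m$)
$M{\left(o \right)} = 31 + 2 o^{2}$ ($M{\left(o \right)} = \left(o^{2} + o^{2}\right) + 31 = 2 o^{2} + 31 = 31 + 2 o^{2}$)
$z{\left(R \right)} = 10$ ($z{\left(R \right)} = 11 - \frac{5}{5} = 11 - 1 = 10$)
$\frac{z{\left(3 - 8 \right)}}{M{\left(r{\left(-2 \right)} \right)}} = \frac{10}{31 + 2 \left(-2\right)^{2}} = \frac{10}{31 + 2 \cdot 4} = \frac{10}{31 + 8} = \frac{10}{39}$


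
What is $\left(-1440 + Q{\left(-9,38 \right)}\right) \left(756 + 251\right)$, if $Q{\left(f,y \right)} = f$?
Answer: $-1459143$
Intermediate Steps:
$\left(-1440 + Q{\left(-9,38 \right)}\right) \left(756 + 251\right) = \left(-1440 - 9\right) \left(756 + 251\right) = \left(-1449\right) 1007 = -1459143$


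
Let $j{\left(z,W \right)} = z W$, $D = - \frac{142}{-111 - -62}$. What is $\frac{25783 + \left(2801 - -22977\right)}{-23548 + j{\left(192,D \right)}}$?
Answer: $- \frac{2526489}{1126588} \approx -2.2426$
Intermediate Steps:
$D = \frac{142}{49}$ ($D = - \frac{142}{-111 + 62} = - \frac{142}{-49} = \left(-142\right) \left(- \frac{1}{49}\right) = \frac{142}{49} \approx 2.898$)
$j{\left(z,W \right)} = W z$
$\frac{25783 + \left(2801 - -22977\right)}{-23548 + j{\left(192,D \right)}} = \frac{25783 + \left(2801 - -22977\right)}{-23548 + \frac{142}{49} \cdot 192} = \frac{25783 + \left(2801 + 22977\right)}{-23548 + \frac{27264}{49}} = \frac{25783 + 25778}{- \frac{1126588}{49}} = 51561 \left(- \frac{49}{1126588}\right) = - \frac{2526489}{1126588}$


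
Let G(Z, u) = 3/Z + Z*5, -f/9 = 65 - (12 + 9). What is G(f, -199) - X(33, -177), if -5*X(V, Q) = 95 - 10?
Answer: -259117/132 ≈ -1963.0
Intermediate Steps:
X(V, Q) = -17 (X(V, Q) = -(95 - 10)/5 = -⅕*85 = -17)
f = -396 (f = -9*(65 - (12 + 9)) = -9*(65 - 1*21) = -9*(65 - 21) = -9*44 = -396)
G(Z, u) = 3/Z + 5*Z
G(f, -199) - X(33, -177) = (3/(-396) + 5*(-396)) - 1*(-17) = (3*(-1/396) - 1980) + 17 = (-1/132 - 1980) + 17 = -261361/132 + 17 = -259117/132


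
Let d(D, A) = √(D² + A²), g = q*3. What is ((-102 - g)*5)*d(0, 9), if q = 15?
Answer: -6615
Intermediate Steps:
g = 45 (g = 15*3 = 45)
d(D, A) = √(A² + D²)
((-102 - g)*5)*d(0, 9) = ((-102 - 1*45)*5)*√(9² + 0²) = ((-102 - 45)*5)*√(81 + 0) = (-147*5)*√81 = -735*9 = -6615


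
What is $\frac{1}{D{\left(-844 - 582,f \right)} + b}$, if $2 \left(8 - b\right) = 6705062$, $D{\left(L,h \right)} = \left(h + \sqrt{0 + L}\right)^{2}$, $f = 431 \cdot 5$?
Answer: $- \frac{i}{- 1290076 i + 4310 \sqrt{1426}} \approx 7.63 \cdot 10^{-7} - 9.6261 \cdot 10^{-8} i$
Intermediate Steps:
$f = 2155$
$D{\left(L,h \right)} = \left(h + \sqrt{L}\right)^{2}$
$b = -3352523$ ($b = 8 - 3352531 = -3352523$)
$\frac{1}{D{\left(-844 - 582,f \right)} + b} = \frac{1}{\left(2155 + \sqrt{-844 - 582}\right)^{2} - 3352523} = \frac{1}{\left(2155 + \sqrt{-1426}\right)^{2} - 3352523} = \frac{1}{\left(2155 + i \sqrt{1426}\right)^{2} - 3352523} = \frac{1}{-3352523 + \left(2155 + i \sqrt{1426}\right)^{2}}$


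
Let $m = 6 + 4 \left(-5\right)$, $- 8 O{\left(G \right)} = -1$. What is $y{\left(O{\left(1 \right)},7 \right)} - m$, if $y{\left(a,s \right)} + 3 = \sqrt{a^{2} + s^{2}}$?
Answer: $11 + \frac{\sqrt{3137}}{8} \approx 18.001$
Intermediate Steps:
$O{\left(G \right)} = \frac{1}{8}$ ($O{\left(G \right)} = \left(- \frac{1}{8}\right) \left(-1\right) = \frac{1}{8}$)
$y{\left(a,s \right)} = -3 + \sqrt{a^{2} + s^{2}}$
$m = -14$ ($m = 6 - 20 = -14$)
$y{\left(O{\left(1 \right)},7 \right)} - m = \left(-3 + \sqrt{\left(\frac{1}{8}\right)^{2} + 7^{2}}\right) - -14 = \left(-3 + \sqrt{\frac{1}{64} + 49}\right) + 14 = \left(-3 + \sqrt{\frac{3137}{64}}\right) + 14 = \left(-3 + \frac{\sqrt{3137}}{8}\right) + 14 = 11 + \frac{\sqrt{3137}}{8}$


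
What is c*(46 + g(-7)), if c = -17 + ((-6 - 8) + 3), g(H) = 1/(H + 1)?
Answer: -3850/3 ≈ -1283.3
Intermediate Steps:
g(H) = 1/(1 + H)
c = -28 (c = -17 + (-14 + 3) = -17 - 11 = -28)
c*(46 + g(-7)) = -28*(46 + 1/(1 - 7)) = -28*(46 + 1/(-6)) = -28*(46 - 1/6) = -28*275/6 = -3850/3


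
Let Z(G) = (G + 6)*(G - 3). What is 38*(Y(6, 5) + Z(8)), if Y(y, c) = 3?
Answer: 2774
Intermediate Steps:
Z(G) = (-3 + G)*(6 + G) (Z(G) = (6 + G)*(-3 + G) = (-3 + G)*(6 + G))
38*(Y(6, 5) + Z(8)) = 38*(3 + (-18 + 8² + 3*8)) = 38*(3 + (-18 + 64 + 24)) = 38*(3 + 70) = 38*73 = 2774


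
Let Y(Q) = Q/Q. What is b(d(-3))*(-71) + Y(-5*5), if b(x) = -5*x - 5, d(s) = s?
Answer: -709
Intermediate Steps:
Y(Q) = 1
b(x) = -5 - 5*x
b(d(-3))*(-71) + Y(-5*5) = (-5 - 5*(-3))*(-71) + 1 = (-5 + 15)*(-71) + 1 = 10*(-71) + 1 = -710 + 1 = -709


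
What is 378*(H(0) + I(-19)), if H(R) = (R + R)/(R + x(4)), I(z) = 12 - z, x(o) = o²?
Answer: 11718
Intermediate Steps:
H(R) = 2*R/(16 + R) (H(R) = (R + R)/(R + 4²) = (2*R)/(R + 16) = (2*R)/(16 + R) = 2*R/(16 + R))
378*(H(0) + I(-19)) = 378*(2*0/(16 + 0) + (12 - 1*(-19))) = 378*(2*0/16 + (12 + 19)) = 378*(2*0*(1/16) + 31) = 378*(0 + 31) = 378*31 = 11718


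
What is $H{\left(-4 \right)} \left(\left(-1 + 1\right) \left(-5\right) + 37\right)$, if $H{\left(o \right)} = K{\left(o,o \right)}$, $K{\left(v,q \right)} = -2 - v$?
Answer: $74$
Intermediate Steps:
$H{\left(o \right)} = -2 - o$
$H{\left(-4 \right)} \left(\left(-1 + 1\right) \left(-5\right) + 37\right) = \left(-2 - -4\right) \left(\left(-1 + 1\right) \left(-5\right) + 37\right) = \left(-2 + 4\right) \left(0 \left(-5\right) + 37\right) = 2 \left(0 + 37\right) = 2 \cdot 37 = 74$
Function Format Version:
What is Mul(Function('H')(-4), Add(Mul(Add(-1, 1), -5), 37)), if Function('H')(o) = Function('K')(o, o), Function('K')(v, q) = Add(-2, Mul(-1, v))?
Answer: 74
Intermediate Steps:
Function('H')(o) = Add(-2, Mul(-1, o))
Mul(Function('H')(-4), Add(Mul(Add(-1, 1), -5), 37)) = Mul(Add(-2, Mul(-1, -4)), Add(Mul(Add(-1, 1), -5), 37)) = Mul(Add(-2, 4), Add(Mul(0, -5), 37)) = Mul(2, Add(0, 37)) = Mul(2, 37) = 74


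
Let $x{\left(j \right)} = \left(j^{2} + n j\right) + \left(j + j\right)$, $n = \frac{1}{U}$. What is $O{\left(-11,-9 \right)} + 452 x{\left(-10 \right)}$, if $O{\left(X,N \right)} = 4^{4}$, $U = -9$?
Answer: $\frac{332264}{9} \approx 36918.0$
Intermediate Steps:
$n = - \frac{1}{9}$ ($n = \frac{1}{-9} = - \frac{1}{9} \approx -0.11111$)
$O{\left(X,N \right)} = 256$
$x{\left(j \right)} = j^{2} + \frac{17 j}{9}$ ($x{\left(j \right)} = \left(j^{2} - \frac{j}{9}\right) + \left(j + j\right) = \left(j^{2} - \frac{j}{9}\right) + 2 j = j^{2} + \frac{17 j}{9}$)
$O{\left(-11,-9 \right)} + 452 x{\left(-10 \right)} = 256 + 452 \cdot \frac{1}{9} \left(-10\right) \left(17 + 9 \left(-10\right)\right) = 256 + 452 \cdot \frac{1}{9} \left(-10\right) \left(17 - 90\right) = 256 + 452 \cdot \frac{1}{9} \left(-10\right) \left(-73\right) = 256 + 452 \cdot \frac{730}{9} = 256 + \frac{329960}{9} = \frac{332264}{9}$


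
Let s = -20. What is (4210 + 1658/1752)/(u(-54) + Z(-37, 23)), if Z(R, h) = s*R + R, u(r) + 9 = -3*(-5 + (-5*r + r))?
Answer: 3688789/53436 ≈ 69.032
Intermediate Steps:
u(r) = 6 + 12*r (u(r) = -9 - 3*(-5 + (-5*r + r)) = -9 - 3*(-5 - 4*r) = -9 + (15 + 12*r) = 6 + 12*r)
Z(R, h) = -19*R (Z(R, h) = -20*R + R = -19*R)
(4210 + 1658/1752)/(u(-54) + Z(-37, 23)) = (4210 + 1658/1752)/((6 + 12*(-54)) - 19*(-37)) = (4210 + 1658*(1/1752))/((6 - 648) + 703) = (4210 + 829/876)/(-642 + 703) = (3688789/876)/61 = (3688789/876)*(1/61) = 3688789/53436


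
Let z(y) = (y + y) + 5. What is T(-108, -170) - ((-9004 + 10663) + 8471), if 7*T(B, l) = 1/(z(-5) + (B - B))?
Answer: -354551/35 ≈ -10130.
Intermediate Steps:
z(y) = 5 + 2*y (z(y) = 2*y + 5 = 5 + 2*y)
T(B, l) = -1/35 (T(B, l) = 1/(7*((5 + 2*(-5)) + (B - B))) = 1/(7*((5 - 10) + 0)) = 1/(7*(-5 + 0)) = (⅐)/(-5) = (⅐)*(-⅕) = -1/35)
T(-108, -170) - ((-9004 + 10663) + 8471) = -1/35 - ((-9004 + 10663) + 8471) = -1/35 - (1659 + 8471) = -1/35 - 1*10130 = -1/35 - 10130 = -354551/35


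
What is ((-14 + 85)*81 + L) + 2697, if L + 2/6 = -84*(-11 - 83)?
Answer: 49031/3 ≈ 16344.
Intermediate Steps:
L = 23687/3 (L = -⅓ - 84*(-11 - 83) = -⅓ - 84*(-94) = -⅓ + 7896 = 23687/3 ≈ 7895.7)
((-14 + 85)*81 + L) + 2697 = ((-14 + 85)*81 + 23687/3) + 2697 = (71*81 + 23687/3) + 2697 = (5751 + 23687/3) + 2697 = 40940/3 + 2697 = 49031/3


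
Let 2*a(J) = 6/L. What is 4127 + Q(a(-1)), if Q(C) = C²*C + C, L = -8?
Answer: 2112805/512 ≈ 4126.6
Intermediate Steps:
a(J) = -3/8 (a(J) = (6/(-8))/2 = (6*(-⅛))/2 = (½)*(-¾) = -3/8)
Q(C) = C + C³ (Q(C) = C³ + C = C + C³)
4127 + Q(a(-1)) = 4127 + (-3/8 + (-3/8)³) = 4127 + (-3/8 - 27/512) = 4127 - 219/512 = 2112805/512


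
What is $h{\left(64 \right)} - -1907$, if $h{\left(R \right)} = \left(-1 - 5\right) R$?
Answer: $1523$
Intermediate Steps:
$h{\left(R \right)} = - 6 R$
$h{\left(64 \right)} - -1907 = \left(-6\right) 64 - -1907 = -384 + 1907 = 1523$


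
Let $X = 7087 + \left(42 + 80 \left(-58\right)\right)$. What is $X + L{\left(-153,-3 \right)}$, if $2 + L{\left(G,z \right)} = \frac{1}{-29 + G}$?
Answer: $\frac{452633}{182} \approx 2487.0$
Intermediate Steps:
$L{\left(G,z \right)} = -2 + \frac{1}{-29 + G}$
$X = 2489$ ($X = 7087 + \left(42 - 4640\right) = 7087 - 4598 = 2489$)
$X + L{\left(-153,-3 \right)} = 2489 + \frac{59 - -306}{-29 - 153} = 2489 + \frac{59 + 306}{-182} = 2489 - \frac{365}{182} = \frac{452633}{182}$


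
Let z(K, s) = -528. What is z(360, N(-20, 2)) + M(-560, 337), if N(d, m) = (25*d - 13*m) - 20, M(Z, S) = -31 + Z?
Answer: -1119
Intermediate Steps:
N(d, m) = -20 - 13*m + 25*d (N(d, m) = (-13*m + 25*d) - 20 = -20 - 13*m + 25*d)
z(360, N(-20, 2)) + M(-560, 337) = -528 + (-31 - 560) = -528 - 591 = -1119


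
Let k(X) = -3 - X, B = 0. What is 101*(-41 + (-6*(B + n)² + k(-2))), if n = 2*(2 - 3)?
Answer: -6666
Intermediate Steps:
n = -2 (n = 2*(-1) = -2)
101*(-41 + (-6*(B + n)² + k(-2))) = 101*(-41 + (-6*(0 - 2)² + (-3 - 1*(-2)))) = 101*(-41 + (-6*(-2)² + (-3 + 2))) = 101*(-41 + (-6*4 - 1)) = 101*(-41 + (-24 - 1)) = 101*(-41 - 25) = 101*(-66) = -6666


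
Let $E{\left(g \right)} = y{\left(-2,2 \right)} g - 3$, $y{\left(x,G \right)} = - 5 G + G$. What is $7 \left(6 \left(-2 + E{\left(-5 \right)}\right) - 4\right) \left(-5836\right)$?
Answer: $-8415512$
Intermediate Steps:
$y{\left(x,G \right)} = - 4 G$
$E{\left(g \right)} = -3 - 8 g$ ($E{\left(g \right)} = \left(-4\right) 2 g - 3 = - 8 g - 3 = -3 - 8 g$)
$7 \left(6 \left(-2 + E{\left(-5 \right)}\right) - 4\right) \left(-5836\right) = 7 \left(6 \left(-2 - -37\right) - 4\right) \left(-5836\right) = 7 \left(6 \left(-2 + \left(-3 + 40\right)\right) - 4\right) \left(-5836\right) = 7 \left(6 \left(-2 + 37\right) - 4\right) \left(-5836\right) = 7 \left(6 \cdot 35 - 4\right) \left(-5836\right) = 7 \left(210 - 4\right) \left(-5836\right) = 7 \cdot 206 \left(-5836\right) = 1442 \left(-5836\right) = -8415512$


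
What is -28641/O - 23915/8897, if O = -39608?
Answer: -692406343/352392376 ≈ -1.9649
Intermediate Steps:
-28641/O - 23915/8897 = -28641/(-39608) - 23915/8897 = -28641*(-1/39608) - 23915*1/8897 = 28641/39608 - 23915/8897 = -692406343/352392376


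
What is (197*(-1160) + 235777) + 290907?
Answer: 298164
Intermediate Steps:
(197*(-1160) + 235777) + 290907 = (-228520 + 235777) + 290907 = 7257 + 290907 = 298164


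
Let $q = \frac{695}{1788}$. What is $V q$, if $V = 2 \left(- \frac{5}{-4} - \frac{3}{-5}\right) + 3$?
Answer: $\frac{9313}{3576} \approx 2.6043$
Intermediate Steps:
$q = \frac{695}{1788}$ ($q = 695 \cdot \frac{1}{1788} = \frac{695}{1788} \approx 0.3887$)
$V = \frac{67}{10}$ ($V = 2 \left(\left(-5\right) \left(- \frac{1}{4}\right) - - \frac{3}{5}\right) + 3 = 2 \left(\frac{5}{4} + \frac{3}{5}\right) + 3 = 2 \cdot \frac{37}{20} + 3 = \frac{37}{10} + 3 = \frac{67}{10} \approx 6.7$)
$V q = \frac{67}{10} \cdot \frac{695}{1788} = \frac{9313}{3576}$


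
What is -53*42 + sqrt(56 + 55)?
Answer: -2226 + sqrt(111) ≈ -2215.5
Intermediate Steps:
-53*42 + sqrt(56 + 55) = -2226 + sqrt(111)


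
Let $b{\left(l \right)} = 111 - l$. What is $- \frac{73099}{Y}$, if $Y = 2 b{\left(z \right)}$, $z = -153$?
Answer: $- \frac{73099}{528} \approx -138.45$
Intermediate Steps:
$Y = 528$ ($Y = 2 \left(111 - -153\right) = 2 \left(111 + 153\right) = 2 \cdot 264 = 528$)
$- \frac{73099}{Y} = - \frac{73099}{528}$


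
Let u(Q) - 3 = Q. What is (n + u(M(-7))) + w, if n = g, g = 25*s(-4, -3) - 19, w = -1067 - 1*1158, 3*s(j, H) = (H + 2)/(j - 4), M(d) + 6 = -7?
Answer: -54071/24 ≈ -2253.0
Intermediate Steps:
M(d) = -13 (M(d) = -6 - 7 = -13)
u(Q) = 3 + Q
s(j, H) = (2 + H)/(3*(-4 + j)) (s(j, H) = ((H + 2)/(j - 4))/3 = ((2 + H)/(-4 + j))/3 = (2 + H)/(3*(-4 + j)))
w = -2225 (w = -1067 - 1158 = -2225)
g = -431/24 (g = 25*((2 - 3)/(3*(-4 - 4))) - 19 = 25*((⅓)*(-1)/(-8)) - 19 = 25*((⅓)*(-⅛)*(-1)) - 19 = 25*(1/24) - 19 = 25/24 - 19 = -431/24 ≈ -17.958)
n = -431/24 ≈ -17.958
(n + u(M(-7))) + w = (-431/24 + (3 - 13)) - 2225 = (-431/24 - 10) - 2225 = -671/24 - 2225 = -54071/24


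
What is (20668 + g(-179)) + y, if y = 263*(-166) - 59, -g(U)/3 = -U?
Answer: -23586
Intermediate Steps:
g(U) = 3*U (g(U) = -(-3)*U = 3*U)
y = -43717 (y = -43658 - 59 = -43717)
(20668 + g(-179)) + y = (20668 + 3*(-179)) - 43717 = (20668 - 537) - 43717 = 20131 - 43717 = -23586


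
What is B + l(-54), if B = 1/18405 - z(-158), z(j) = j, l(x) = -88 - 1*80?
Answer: -184049/18405 ≈ -9.9999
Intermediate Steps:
l(x) = -168 (l(x) = -88 - 80 = -168)
B = 2907991/18405 (B = 1/18405 - 1*(-158) = 1/18405 + 158 = 2907991/18405 ≈ 158.00)
B + l(-54) = 2907991/18405 - 168 = -184049/18405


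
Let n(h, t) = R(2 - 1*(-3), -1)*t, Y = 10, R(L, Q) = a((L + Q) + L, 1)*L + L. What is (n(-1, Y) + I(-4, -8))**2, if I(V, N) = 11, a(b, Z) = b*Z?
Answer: 261121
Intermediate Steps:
a(b, Z) = Z*b
R(L, Q) = L + L*(Q + 2*L) (R(L, Q) = (1*((L + Q) + L))*L + L = (1*(Q + 2*L))*L + L = (Q + 2*L)*L + L = L*(Q + 2*L) + L = L + L*(Q + 2*L))
n(h, t) = 50*t (n(h, t) = ((2 - 1*(-3))*(1 - 1 + 2*(2 - 1*(-3))))*t = ((2 + 3)*(1 - 1 + 2*(2 + 3)))*t = (5*(1 - 1 + 2*5))*t = (5*(1 - 1 + 10))*t = (5*10)*t = 50*t)
(n(-1, Y) + I(-4, -8))**2 = (50*10 + 11)**2 = (500 + 11)**2 = 511**2 = 261121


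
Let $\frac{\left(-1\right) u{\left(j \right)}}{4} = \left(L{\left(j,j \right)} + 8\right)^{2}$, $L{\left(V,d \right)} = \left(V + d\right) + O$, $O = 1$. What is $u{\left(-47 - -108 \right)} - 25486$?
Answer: $-94130$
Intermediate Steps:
$L{\left(V,d \right)} = 1 + V + d$ ($L{\left(V,d \right)} = \left(V + d\right) + 1 = 1 + V + d$)
$u{\left(j \right)} = - 4 \left(9 + 2 j\right)^{2}$ ($u{\left(j \right)} = - 4 \left(\left(1 + j + j\right) + 8\right)^{2} = - 4 \left(\left(1 + 2 j\right) + 8\right)^{2} = - 4 \left(9 + 2 j\right)^{2}$)
$u{\left(-47 - -108 \right)} - 25486 = - 4 \left(9 + 2 \left(-47 - -108\right)\right)^{2} - 25486 = - 4 \left(9 + 2 \left(-47 + 108\right)\right)^{2} - 25486 = - 4 \left(9 + 2 \cdot 61\right)^{2} - 25486 = - 4 \left(9 + 122\right)^{2} - 25486 = - 4 \cdot 131^{2} - 25486 = \left(-4\right) 17161 - 25486 = -68644 - 25486 = -94130$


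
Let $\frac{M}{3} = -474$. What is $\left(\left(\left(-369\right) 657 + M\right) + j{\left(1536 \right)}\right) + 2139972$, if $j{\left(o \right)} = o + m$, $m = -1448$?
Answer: $1896205$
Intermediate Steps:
$M = -1422$ ($M = 3 \left(-474\right) = -1422$)
$j{\left(o \right)} = -1448 + o$ ($j{\left(o \right)} = o - 1448 = -1448 + o$)
$\left(\left(\left(-369\right) 657 + M\right) + j{\left(1536 \right)}\right) + 2139972 = \left(\left(\left(-369\right) 657 - 1422\right) + \left(-1448 + 1536\right)\right) + 2139972 = \left(\left(-242433 - 1422\right) + 88\right) + 2139972 = \left(-243855 + 88\right) + 2139972 = -243767 + 2139972 = 1896205$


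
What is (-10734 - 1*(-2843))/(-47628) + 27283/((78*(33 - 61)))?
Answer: -15264295/1238328 ≈ -12.327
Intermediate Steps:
(-10734 - 1*(-2843))/(-47628) + 27283/((78*(33 - 61))) = (-10734 + 2843)*(-1/47628) + 27283/((78*(-28))) = -7891*(-1/47628) + 27283/(-2184) = 7891/47628 + 27283*(-1/2184) = 7891/47628 - 27283/2184 = -15264295/1238328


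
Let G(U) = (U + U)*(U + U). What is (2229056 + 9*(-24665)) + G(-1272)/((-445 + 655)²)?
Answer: 2458841751/1225 ≈ 2.0072e+6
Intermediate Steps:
G(U) = 4*U² (G(U) = (2*U)*(2*U) = 4*U²)
(2229056 + 9*(-24665)) + G(-1272)/((-445 + 655)²) = (2229056 + 9*(-24665)) + (4*(-1272)²)/((-445 + 655)²) = (2229056 - 221985) + (4*1617984)/(210²) = 2007071 + 6471936/44100 = 2007071 + 6471936*(1/44100) = 2007071 + 179776/1225 = 2458841751/1225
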